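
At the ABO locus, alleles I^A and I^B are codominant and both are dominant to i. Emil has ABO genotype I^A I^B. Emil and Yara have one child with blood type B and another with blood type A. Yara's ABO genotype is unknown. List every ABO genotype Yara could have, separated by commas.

I^A I^B, I^A i, I^B i, i i

For each candidate genotype of Yara, check whether crossing it with I^A I^B can produce every observed child phenotype.
  I^A I^A → possible child types {A, AB} ✗
  I^A I^B → possible child types {A, B, AB} ✓
  I^A i → possible child types {A, B, AB} ✓
  I^B I^B → possible child types {B, AB} ✗
  I^B i → possible child types {A, B, AB} ✓
  i i → possible child types {A, B} ✓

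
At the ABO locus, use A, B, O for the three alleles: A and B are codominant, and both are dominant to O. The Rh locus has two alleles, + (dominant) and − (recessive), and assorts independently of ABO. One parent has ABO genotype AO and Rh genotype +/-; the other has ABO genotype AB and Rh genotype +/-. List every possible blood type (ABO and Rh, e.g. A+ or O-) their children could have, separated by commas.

A+, A-, B+, B-, AB+, AB-

Gametes from AO × AB give offspring ABO genotypes AA, AB, AO, BO, i.e. phenotypes A, B, AB.
Rh cross +/- × +/- → phenotypes Rh+, Rh-.
Combining independently: A+, A-, B+, B-, AB+, AB-.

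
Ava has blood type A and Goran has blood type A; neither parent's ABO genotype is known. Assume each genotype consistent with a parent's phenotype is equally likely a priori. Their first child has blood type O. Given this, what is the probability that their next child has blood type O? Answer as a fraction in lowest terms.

Possible genotypes: Ava ∈ {AA, AO}; Goran ∈ {AA, AO}.
Weight each parental genotype pair by prior × P(type-O child):
  AO × AO: posterior weight 1; P(next child type O) = 1/4.
Weighted sum = 1/4.

1/4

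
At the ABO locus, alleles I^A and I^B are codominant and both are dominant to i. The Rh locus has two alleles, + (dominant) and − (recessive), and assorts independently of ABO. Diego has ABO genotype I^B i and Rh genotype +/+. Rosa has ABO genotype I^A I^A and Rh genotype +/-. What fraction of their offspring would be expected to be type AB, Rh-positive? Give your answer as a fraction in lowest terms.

1/2

ABO cross I^B i × I^A I^A → offspring phenotypes: 1/2 A, 1/2 AB.
Rh cross +/+ × +/- → 1 Rh+.
Independent loci: P(type AB, Rh-positive) = 1/2 × 1 = 1/2.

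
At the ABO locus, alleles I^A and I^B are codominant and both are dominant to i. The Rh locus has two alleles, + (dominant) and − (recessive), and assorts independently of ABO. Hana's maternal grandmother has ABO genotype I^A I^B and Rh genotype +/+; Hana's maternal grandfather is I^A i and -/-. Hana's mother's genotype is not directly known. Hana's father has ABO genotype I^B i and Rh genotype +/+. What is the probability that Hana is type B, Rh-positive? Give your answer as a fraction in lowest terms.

3/8

Hana's mother's ABO genotype from I^A I^B × I^A i: 1/4 I^A I^A, 1/4 I^A I^B, 1/4 I^A i, 1/4 I^B i.
Crossing each possibility with the father I^B i and summing P(type B): 1/4·0 + 1/4·1/2 + 1/4·1/4 + 1/4·3/4 = 3/8.
Similarly for Rh via the mother's Rh distribution: P(Rh+) = 1.
Independent loci: 3/8 × 1 = 3/8.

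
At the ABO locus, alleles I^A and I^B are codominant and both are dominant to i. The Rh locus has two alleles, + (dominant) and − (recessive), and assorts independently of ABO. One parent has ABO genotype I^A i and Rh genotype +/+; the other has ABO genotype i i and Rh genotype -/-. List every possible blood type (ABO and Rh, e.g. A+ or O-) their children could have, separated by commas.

Gametes from I^A i × i i give offspring ABO genotypes I^A i, i i, i.e. phenotypes O, A.
Rh cross +/+ × -/- → phenotypes Rh+.
Combining independently: O+, A+.

O+, A+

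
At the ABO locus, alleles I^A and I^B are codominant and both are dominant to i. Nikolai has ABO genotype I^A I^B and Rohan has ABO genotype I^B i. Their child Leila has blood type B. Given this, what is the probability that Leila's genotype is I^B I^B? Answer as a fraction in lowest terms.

Cross I^A I^B × I^B i → 1/4 I^A I^B, 1/4 I^A i, 1/4 I^B I^B, 1/4 I^B i.
Type-B genotypes among offspring: I^B I^B (1/4), I^B i (1/4); total 1/2.
P(I^B I^B | type B) = (1/4) / (1/2) = 1/2.

1/2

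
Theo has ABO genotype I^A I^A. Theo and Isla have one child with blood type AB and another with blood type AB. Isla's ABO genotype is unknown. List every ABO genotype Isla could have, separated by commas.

For each candidate genotype of Isla, check whether crossing it with I^A I^A can produce every observed child phenotype.
  I^A I^A → possible child types {A} ✗
  I^A I^B → possible child types {A, AB} ✓
  I^A i → possible child types {A} ✗
  I^B I^B → possible child types {AB} ✓
  I^B i → possible child types {A, AB} ✓
  i i → possible child types {A} ✗

I^A I^B, I^B I^B, I^B i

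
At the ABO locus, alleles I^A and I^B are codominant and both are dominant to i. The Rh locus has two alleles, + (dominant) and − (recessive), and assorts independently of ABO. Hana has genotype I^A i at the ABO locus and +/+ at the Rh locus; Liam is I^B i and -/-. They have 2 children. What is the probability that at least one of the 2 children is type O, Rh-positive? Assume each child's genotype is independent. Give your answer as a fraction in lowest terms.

ABO cross I^A i × I^B i → 1/4 O, 1/4 A, 1/4 B, 1/4 AB.
Rh cross +/+ × -/- → 1 Rh+; so P(type O, Rh-positive) = 1/4 × 1 = 1/4 per child.
P(none) = (3/4)^2 = 9/16; P(at least one) = 1 − 9/16 = 7/16.

7/16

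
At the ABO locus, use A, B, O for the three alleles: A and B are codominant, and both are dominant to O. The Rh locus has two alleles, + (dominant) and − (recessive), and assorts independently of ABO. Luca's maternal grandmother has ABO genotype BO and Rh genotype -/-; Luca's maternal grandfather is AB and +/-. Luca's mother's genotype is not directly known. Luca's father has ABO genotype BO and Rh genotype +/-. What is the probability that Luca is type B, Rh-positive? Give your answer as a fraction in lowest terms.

25/64

Luca's mother's ABO genotype from BO × AB: 1/4 AB, 1/4 AO, 1/4 BB, 1/4 BO.
Crossing each possibility with the father BO and summing P(type B): 1/4·1/2 + 1/4·1/4 + 1/4·1 + 1/4·3/4 = 5/8.
Similarly for Rh via the mother's Rh distribution: P(Rh+) = 5/8.
Independent loci: 5/8 × 5/8 = 25/64.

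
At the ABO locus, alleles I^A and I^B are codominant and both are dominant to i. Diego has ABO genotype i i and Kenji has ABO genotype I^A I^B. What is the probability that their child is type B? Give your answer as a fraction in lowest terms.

1/2

ABO cross i i × I^A I^B → offspring phenotypes: 1/2 A, 1/2 B.
So P(type B) = 1/2.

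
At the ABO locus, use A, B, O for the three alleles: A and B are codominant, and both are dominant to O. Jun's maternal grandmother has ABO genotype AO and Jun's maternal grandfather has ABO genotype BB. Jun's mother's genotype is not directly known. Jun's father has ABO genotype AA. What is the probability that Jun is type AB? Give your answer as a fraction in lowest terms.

Jun's mother's ABO genotype from AO × BB: 1/2 AB, 1/2 BO.
Crossing each possibility with the father AA and summing P(type AB): 1/2·1/2 + 1/2·1/2 = 1/2.

1/2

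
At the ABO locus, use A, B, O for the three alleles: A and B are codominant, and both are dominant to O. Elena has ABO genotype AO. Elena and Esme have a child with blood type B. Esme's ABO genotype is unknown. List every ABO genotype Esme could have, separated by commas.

AB, BB, BO

For each candidate genotype of Esme, check whether crossing it with AO can produce every observed child phenotype.
  AA → possible child types {A} ✗
  AB → possible child types {A, B, AB} ✓
  AO → possible child types {O, A} ✗
  BB → possible child types {B, AB} ✓
  BO → possible child types {O, A, B, AB} ✓
  OO → possible child types {O, A} ✗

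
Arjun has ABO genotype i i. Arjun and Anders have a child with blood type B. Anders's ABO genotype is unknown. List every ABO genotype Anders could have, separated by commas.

For each candidate genotype of Anders, check whether crossing it with i i can produce every observed child phenotype.
  I^A I^A → possible child types {A} ✗
  I^A I^B → possible child types {A, B} ✓
  I^A i → possible child types {O, A} ✗
  I^B I^B → possible child types {B} ✓
  I^B i → possible child types {O, B} ✓
  i i → possible child types {O} ✗

I^A I^B, I^B I^B, I^B i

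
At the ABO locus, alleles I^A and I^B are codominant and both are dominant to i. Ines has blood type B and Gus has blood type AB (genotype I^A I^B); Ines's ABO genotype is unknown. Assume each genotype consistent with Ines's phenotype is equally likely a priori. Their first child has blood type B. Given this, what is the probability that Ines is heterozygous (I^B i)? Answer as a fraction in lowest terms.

Possible genotypes: Ines ∈ {I^B I^B, I^B i}; Gus ∈ {I^A I^B}.
Weight each parental genotype pair by prior × P(type-B child):
  I^B I^B × I^A I^B: posterior weight 1/2.
  I^B i × I^A I^B: posterior weight 1/2.
Sum the posterior weight over pairs where Ines is I^B i: 1/2.

1/2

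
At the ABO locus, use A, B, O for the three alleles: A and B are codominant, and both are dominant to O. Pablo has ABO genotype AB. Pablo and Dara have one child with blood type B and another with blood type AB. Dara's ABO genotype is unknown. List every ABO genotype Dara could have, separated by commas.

AB, AO, BB, BO

For each candidate genotype of Dara, check whether crossing it with AB can produce every observed child phenotype.
  AA → possible child types {A, AB} ✗
  AB → possible child types {A, B, AB} ✓
  AO → possible child types {A, B, AB} ✓
  BB → possible child types {B, AB} ✓
  BO → possible child types {A, B, AB} ✓
  OO → possible child types {A, B} ✗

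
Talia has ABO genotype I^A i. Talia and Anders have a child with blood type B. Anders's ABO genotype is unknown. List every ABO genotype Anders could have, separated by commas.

I^A I^B, I^B I^B, I^B i

For each candidate genotype of Anders, check whether crossing it with I^A i can produce every observed child phenotype.
  I^A I^A → possible child types {A} ✗
  I^A I^B → possible child types {A, B, AB} ✓
  I^A i → possible child types {O, A} ✗
  I^B I^B → possible child types {B, AB} ✓
  I^B i → possible child types {O, A, B, AB} ✓
  i i → possible child types {O, A} ✗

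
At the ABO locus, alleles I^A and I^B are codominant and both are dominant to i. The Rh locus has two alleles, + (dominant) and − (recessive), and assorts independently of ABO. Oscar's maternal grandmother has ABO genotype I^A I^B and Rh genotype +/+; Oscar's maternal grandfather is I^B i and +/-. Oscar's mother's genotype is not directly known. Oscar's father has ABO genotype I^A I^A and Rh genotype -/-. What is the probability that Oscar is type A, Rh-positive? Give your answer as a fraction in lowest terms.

3/8

Oscar's mother's ABO genotype from I^A I^B × I^B i: 1/4 I^A I^B, 1/4 I^A i, 1/4 I^B I^B, 1/4 I^B i.
Crossing each possibility with the father I^A I^A and summing P(type A): 1/4·1/2 + 1/4·1 + 1/4·0 + 1/4·1/2 = 1/2.
Similarly for Rh via the mother's Rh distribution: P(Rh+) = 3/4.
Independent loci: 1/2 × 3/4 = 3/8.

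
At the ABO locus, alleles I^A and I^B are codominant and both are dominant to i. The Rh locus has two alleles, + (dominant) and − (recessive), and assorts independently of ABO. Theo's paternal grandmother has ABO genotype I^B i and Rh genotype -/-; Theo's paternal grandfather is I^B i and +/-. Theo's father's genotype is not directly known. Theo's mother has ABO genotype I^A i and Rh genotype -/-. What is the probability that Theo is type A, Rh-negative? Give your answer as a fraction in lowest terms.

Theo's father's ABO genotype from I^B i × I^B i: 1/4 I^B I^B, 1/2 I^B i, 1/4 i i.
Crossing each possibility with the mother I^A i and summing P(type A): 1/4·0 + 1/2·1/4 + 1/4·1/2 = 1/4.
Similarly for Rh via the father's Rh distribution: P(Rh-) = 3/4.
Independent loci: 1/4 × 3/4 = 3/16.

3/16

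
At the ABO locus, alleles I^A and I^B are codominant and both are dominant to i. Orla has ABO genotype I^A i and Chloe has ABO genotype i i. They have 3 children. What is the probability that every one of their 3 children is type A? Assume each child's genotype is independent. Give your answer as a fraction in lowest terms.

1/8

ABO cross I^A i × i i → 1/2 O, 1/2 A.
So P(type A) = 1/2 per child.
All 3 independent: (1/2)^3 = 1/8.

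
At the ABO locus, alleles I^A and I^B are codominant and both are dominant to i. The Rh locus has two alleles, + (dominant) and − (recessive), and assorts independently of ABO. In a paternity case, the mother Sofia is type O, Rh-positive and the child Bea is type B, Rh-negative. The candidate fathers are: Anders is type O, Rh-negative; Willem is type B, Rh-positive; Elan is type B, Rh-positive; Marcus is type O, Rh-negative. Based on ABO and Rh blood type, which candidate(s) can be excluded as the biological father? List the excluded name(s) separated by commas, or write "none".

Anders, Marcus

A candidate is excluded only if no genotype consistent with his phenotype could produce a type B, Rh-negative child with a type O, Rh-positive mother.
Anders (type O, Rh-): no genotype consistent with that phenotype can produce a type-B Rh- child with a type-O mother.
Marcus (type O, Rh-): no genotype consistent with that phenotype can produce a type-B Rh- child with a type-O mother.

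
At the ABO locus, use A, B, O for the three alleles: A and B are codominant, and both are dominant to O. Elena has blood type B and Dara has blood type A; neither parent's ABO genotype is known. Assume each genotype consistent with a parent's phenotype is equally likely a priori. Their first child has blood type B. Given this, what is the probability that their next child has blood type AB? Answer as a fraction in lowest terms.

Possible genotypes: Elena ∈ {BB, BO}; Dara ∈ {AA, AO}.
Weight each parental genotype pair by prior × P(type-B child):
  BB × AO: posterior weight 2/3; P(next child type AB) = 1/2.
  BO × AO: posterior weight 1/3; P(next child type AB) = 1/4.
Weighted sum = 5/12.

5/12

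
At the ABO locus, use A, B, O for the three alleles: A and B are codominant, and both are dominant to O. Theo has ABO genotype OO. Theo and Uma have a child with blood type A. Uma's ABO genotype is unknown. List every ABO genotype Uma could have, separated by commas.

AA, AB, AO

For each candidate genotype of Uma, check whether crossing it with OO can produce every observed child phenotype.
  AA → possible child types {A} ✓
  AB → possible child types {A, B} ✓
  AO → possible child types {O, A} ✓
  BB → possible child types {B} ✗
  BO → possible child types {O, B} ✗
  OO → possible child types {O} ✗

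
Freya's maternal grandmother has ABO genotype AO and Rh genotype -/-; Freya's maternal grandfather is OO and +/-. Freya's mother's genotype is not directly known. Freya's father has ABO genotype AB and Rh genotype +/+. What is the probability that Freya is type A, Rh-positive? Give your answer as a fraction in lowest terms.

Freya's mother's ABO genotype from AO × OO: 1/2 AO, 1/2 OO.
Crossing each possibility with the father AB and summing P(type A): 1/2·1/2 + 1/2·1/2 = 1/2.
Similarly for Rh via the mother's Rh distribution: P(Rh+) = 1.
Independent loci: 1/2 × 1 = 1/2.

1/2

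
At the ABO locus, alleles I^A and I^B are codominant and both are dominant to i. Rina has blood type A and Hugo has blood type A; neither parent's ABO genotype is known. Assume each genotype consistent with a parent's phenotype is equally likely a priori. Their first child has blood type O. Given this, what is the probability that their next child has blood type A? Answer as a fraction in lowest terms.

3/4

Possible genotypes: Rina ∈ {I^A I^A, I^A i}; Hugo ∈ {I^A I^A, I^A i}.
Weight each parental genotype pair by prior × P(type-O child):
  I^A i × I^A i: posterior weight 1; P(next child type A) = 3/4.
Weighted sum = 3/4.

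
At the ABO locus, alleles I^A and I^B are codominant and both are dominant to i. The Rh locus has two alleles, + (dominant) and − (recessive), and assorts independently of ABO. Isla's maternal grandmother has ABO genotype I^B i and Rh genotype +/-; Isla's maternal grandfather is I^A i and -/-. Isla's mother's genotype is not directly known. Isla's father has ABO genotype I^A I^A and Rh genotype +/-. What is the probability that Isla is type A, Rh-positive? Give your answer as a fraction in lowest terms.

15/32

Isla's mother's ABO genotype from I^B i × I^A i: 1/4 I^A I^B, 1/4 I^A i, 1/4 I^B i, 1/4 i i.
Crossing each possibility with the father I^A I^A and summing P(type A): 1/4·1/2 + 1/4·1 + 1/4·1/2 + 1/4·1 = 3/4.
Similarly for Rh via the mother's Rh distribution: P(Rh+) = 5/8.
Independent loci: 3/4 × 5/8 = 15/32.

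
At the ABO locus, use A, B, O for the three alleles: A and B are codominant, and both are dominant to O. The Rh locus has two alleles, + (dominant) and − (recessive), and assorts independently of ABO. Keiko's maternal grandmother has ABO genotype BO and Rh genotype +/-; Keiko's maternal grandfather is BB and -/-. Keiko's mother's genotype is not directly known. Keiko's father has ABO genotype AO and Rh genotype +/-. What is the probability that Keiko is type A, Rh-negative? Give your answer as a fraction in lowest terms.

Keiko's mother's ABO genotype from BO × BB: 1/2 BB, 1/2 BO.
Crossing each possibility with the father AO and summing P(type A): 1/2·0 + 1/2·1/4 = 1/8.
Similarly for Rh via the mother's Rh distribution: P(Rh-) = 3/8.
Independent loci: 1/8 × 3/8 = 3/64.

3/64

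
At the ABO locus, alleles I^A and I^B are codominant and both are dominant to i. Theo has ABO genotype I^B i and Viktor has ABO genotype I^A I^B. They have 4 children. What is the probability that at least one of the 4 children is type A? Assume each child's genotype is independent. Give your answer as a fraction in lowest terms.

ABO cross I^B i × I^A I^B → 1/4 A, 1/2 B, 1/4 AB.
So P(type A) = 1/4 per child.
P(none) = (3/4)^4 = 81/256; P(at least one) = 1 − 81/256 = 175/256.

175/256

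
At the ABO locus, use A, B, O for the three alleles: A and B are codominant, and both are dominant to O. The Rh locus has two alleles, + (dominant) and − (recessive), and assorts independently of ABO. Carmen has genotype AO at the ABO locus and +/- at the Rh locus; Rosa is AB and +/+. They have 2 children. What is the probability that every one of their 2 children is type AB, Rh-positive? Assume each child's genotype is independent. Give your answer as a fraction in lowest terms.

1/16

ABO cross AO × AB → 1/2 A, 1/4 B, 1/4 AB.
Rh cross +/- × +/+ → 1 Rh+; so P(type AB, Rh-positive) = 1/4 × 1 = 1/4 per child.
All 2 independent: (1/4)^2 = 1/16.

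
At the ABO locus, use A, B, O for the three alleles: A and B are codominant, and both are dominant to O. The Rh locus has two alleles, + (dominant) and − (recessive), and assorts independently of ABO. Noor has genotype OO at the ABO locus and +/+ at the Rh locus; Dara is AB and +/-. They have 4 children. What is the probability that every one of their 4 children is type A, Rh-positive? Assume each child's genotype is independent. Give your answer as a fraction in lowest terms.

1/16

ABO cross OO × AB → 1/2 A, 1/2 B.
Rh cross +/+ × +/- → 1 Rh+; so P(type A, Rh-positive) = 1/2 × 1 = 1/2 per child.
All 4 independent: (1/2)^4 = 1/16.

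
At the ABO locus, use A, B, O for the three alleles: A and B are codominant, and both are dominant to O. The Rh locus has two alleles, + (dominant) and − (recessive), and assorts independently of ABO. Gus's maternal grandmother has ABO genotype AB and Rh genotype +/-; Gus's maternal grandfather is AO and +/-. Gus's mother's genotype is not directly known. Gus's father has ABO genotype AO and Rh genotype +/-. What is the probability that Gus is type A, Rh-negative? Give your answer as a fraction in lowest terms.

5/32

Gus's mother's ABO genotype from AB × AO: 1/4 AA, 1/4 AB, 1/4 AO, 1/4 BO.
Crossing each possibility with the father AO and summing P(type A): 1/4·1 + 1/4·1/2 + 1/4·3/4 + 1/4·1/4 = 5/8.
Similarly for Rh via the mother's Rh distribution: P(Rh-) = 1/4.
Independent loci: 5/8 × 1/4 = 5/32.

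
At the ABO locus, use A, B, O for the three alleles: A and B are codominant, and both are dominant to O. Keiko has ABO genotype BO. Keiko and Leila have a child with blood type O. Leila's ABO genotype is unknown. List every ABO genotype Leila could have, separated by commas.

For each candidate genotype of Leila, check whether crossing it with BO can produce every observed child phenotype.
  AA → possible child types {A, AB} ✗
  AB → possible child types {A, B, AB} ✗
  AO → possible child types {O, A, B, AB} ✓
  BB → possible child types {B} ✗
  BO → possible child types {O, B} ✓
  OO → possible child types {O, B} ✓

AO, BO, OO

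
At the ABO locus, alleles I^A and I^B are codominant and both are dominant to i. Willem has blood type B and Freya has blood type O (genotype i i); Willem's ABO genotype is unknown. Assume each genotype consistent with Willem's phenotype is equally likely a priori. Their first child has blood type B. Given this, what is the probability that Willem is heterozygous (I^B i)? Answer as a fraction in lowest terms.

1/3

Possible genotypes: Willem ∈ {I^B I^B, I^B i}; Freya ∈ {i i}.
Weight each parental genotype pair by prior × P(type-B child):
  I^B I^B × i i: posterior weight 2/3.
  I^B i × i i: posterior weight 1/3.
Sum the posterior weight over pairs where Willem is I^B i: 1/3.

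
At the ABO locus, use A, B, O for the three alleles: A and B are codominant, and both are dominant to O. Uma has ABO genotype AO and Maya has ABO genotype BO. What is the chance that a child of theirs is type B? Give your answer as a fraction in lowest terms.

1/4

ABO cross AO × BO → offspring phenotypes: 1/4 O, 1/4 A, 1/4 B, 1/4 AB.
So P(type B) = 1/4.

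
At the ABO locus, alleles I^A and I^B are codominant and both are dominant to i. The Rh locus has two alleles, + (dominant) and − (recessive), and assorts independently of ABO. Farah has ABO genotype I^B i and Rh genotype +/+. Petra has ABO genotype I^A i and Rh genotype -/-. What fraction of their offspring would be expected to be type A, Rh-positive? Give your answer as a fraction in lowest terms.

ABO cross I^B i × I^A i → offspring phenotypes: 1/4 O, 1/4 A, 1/4 B, 1/4 AB.
Rh cross +/+ × -/- → 1 Rh+.
Independent loci: P(type A, Rh-positive) = 1/4 × 1 = 1/4.

1/4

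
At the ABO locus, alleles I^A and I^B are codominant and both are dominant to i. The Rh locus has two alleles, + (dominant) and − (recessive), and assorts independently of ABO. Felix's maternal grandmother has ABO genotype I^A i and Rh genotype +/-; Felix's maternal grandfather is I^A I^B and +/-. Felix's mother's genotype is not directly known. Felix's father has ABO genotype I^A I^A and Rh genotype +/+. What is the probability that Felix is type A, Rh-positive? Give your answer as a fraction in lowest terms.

3/4

Felix's mother's ABO genotype from I^A i × I^A I^B: 1/4 I^A I^A, 1/4 I^A I^B, 1/4 I^A i, 1/4 I^B i.
Crossing each possibility with the father I^A I^A and summing P(type A): 1/4·1 + 1/4·1/2 + 1/4·1 + 1/4·1/2 = 3/4.
Similarly for Rh via the mother's Rh distribution: P(Rh+) = 1.
Independent loci: 3/4 × 1 = 3/4.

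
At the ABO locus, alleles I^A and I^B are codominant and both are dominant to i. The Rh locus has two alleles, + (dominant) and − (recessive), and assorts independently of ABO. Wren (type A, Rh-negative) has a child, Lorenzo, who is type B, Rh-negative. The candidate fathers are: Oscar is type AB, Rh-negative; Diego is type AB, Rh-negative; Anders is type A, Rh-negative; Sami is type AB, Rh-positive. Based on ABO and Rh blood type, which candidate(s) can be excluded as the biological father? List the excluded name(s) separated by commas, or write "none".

A candidate is excluded only if no genotype consistent with his phenotype could produce a type B, Rh-negative child with a type A, Rh-negative mother.
Anders (type A, Rh-): no genotype consistent with that phenotype can produce a type-B Rh- child with a type-A mother.

Anders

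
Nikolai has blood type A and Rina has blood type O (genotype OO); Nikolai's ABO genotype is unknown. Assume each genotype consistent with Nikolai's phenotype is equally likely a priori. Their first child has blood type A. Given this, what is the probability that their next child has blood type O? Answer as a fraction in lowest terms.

Possible genotypes: Nikolai ∈ {AA, AO}; Rina ∈ {OO}.
Weight each parental genotype pair by prior × P(type-A child):
  AA × OO: posterior weight 2/3; P(next child type O) = 0.
  AO × OO: posterior weight 1/3; P(next child type O) = 1/2.
Weighted sum = 1/6.

1/6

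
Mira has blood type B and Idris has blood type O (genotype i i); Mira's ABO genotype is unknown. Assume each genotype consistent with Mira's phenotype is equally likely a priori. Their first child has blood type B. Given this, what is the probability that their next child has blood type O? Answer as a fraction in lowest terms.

1/6

Possible genotypes: Mira ∈ {I^B I^B, I^B i}; Idris ∈ {i i}.
Weight each parental genotype pair by prior × P(type-B child):
  I^B I^B × i i: posterior weight 2/3; P(next child type O) = 0.
  I^B i × i i: posterior weight 1/3; P(next child type O) = 1/2.
Weighted sum = 1/6.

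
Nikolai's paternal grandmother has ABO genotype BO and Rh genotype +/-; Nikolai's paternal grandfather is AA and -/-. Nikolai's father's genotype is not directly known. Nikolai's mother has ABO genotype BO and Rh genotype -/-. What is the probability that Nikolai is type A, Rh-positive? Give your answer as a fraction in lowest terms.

Nikolai's father's ABO genotype from BO × AA: 1/2 AB, 1/2 AO.
Crossing each possibility with the mother BO and summing P(type A): 1/2·1/4 + 1/2·1/4 = 1/4.
Similarly for Rh via the father's Rh distribution: P(Rh+) = 1/4.
Independent loci: 1/4 × 1/4 = 1/16.

1/16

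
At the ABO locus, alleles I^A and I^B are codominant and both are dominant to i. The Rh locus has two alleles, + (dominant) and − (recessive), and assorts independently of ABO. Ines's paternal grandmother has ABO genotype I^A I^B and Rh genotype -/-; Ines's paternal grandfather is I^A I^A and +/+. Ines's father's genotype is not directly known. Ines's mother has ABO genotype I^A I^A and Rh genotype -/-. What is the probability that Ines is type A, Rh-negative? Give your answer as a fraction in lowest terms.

3/8

Ines's father's ABO genotype from I^A I^B × I^A I^A: 1/2 I^A I^A, 1/2 I^A I^B.
Crossing each possibility with the mother I^A I^A and summing P(type A): 1/2·1 + 1/2·1/2 = 3/4.
Similarly for Rh via the father's Rh distribution: P(Rh-) = 1/2.
Independent loci: 3/4 × 1/2 = 3/8.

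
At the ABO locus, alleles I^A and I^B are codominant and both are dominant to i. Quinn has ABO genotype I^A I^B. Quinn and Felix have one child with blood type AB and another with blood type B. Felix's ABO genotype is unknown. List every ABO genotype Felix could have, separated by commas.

I^A I^B, I^A i, I^B I^B, I^B i

For each candidate genotype of Felix, check whether crossing it with I^A I^B can produce every observed child phenotype.
  I^A I^A → possible child types {A, AB} ✗
  I^A I^B → possible child types {A, B, AB} ✓
  I^A i → possible child types {A, B, AB} ✓
  I^B I^B → possible child types {B, AB} ✓
  I^B i → possible child types {A, B, AB} ✓
  i i → possible child types {A, B} ✗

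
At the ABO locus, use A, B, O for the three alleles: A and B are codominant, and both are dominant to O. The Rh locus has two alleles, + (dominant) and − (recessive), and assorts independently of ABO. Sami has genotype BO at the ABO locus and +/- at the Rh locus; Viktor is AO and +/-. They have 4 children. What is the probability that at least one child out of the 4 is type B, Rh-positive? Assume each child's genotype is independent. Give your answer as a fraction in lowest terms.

36975/65536

ABO cross BO × AO → 1/4 O, 1/4 A, 1/4 B, 1/4 AB.
Rh cross +/- × +/- → 3/4 Rh+, 1/4 Rh-; so P(type B, Rh-positive) = 1/4 × 3/4 = 3/16 per child.
P(none) = (13/16)^4 = 28561/65536; P(at least one) = 1 − 28561/65536 = 36975/65536.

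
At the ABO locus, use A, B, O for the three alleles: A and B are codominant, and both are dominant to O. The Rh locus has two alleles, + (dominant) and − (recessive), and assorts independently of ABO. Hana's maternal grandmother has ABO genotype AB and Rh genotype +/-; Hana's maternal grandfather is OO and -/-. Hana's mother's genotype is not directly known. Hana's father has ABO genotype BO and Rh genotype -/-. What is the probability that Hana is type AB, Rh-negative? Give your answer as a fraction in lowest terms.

3/32

Hana's mother's ABO genotype from AB × OO: 1/2 AO, 1/2 BO.
Crossing each possibility with the father BO and summing P(type AB): 1/2·1/4 + 1/2·0 = 1/8.
Similarly for Rh via the mother's Rh distribution: P(Rh-) = 3/4.
Independent loci: 1/8 × 3/4 = 3/32.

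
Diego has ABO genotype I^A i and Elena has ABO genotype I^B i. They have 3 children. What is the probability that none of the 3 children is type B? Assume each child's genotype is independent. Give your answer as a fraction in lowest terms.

27/64

ABO cross I^A i × I^B i → 1/4 O, 1/4 A, 1/4 B, 1/4 AB.
So P(type B) = 1/4 per child.
P(not type B) = 3/4 for one child; (3/4)^3 = 27/64.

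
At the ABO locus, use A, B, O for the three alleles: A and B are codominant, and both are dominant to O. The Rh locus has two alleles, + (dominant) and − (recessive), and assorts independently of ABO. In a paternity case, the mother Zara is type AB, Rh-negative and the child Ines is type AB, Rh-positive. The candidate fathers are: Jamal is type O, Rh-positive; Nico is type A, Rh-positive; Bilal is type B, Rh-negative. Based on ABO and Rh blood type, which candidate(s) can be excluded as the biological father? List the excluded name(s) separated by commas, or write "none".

Jamal, Bilal

A candidate is excluded only if no genotype consistent with his phenotype could produce a type AB, Rh-positive child with a type AB, Rh-negative mother.
Jamal (type O, Rh+): no genotype consistent with that phenotype can produce a type-AB Rh+ child with a type-AB mother.
Bilal (type B, Rh-): no genotype consistent with that phenotype can produce a type-AB Rh+ child with a type-AB mother.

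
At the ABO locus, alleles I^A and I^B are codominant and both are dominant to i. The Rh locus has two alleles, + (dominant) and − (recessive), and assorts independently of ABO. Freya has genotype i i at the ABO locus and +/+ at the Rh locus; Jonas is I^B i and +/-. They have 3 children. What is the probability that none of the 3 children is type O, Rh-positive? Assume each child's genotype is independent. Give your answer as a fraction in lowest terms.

ABO cross i i × I^B i → 1/2 O, 1/2 B.
Rh cross +/+ × +/- → 1 Rh+; so P(type O, Rh-positive) = 1/2 × 1 = 1/2 per child.
P(not type O, Rh-positive) = 1/2 for one child; (1/2)^3 = 1/8.

1/8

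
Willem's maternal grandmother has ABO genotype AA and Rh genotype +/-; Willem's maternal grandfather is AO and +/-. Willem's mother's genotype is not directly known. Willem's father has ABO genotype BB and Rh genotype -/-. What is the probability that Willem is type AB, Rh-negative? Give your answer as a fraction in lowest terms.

Willem's mother's ABO genotype from AA × AO: 1/2 AA, 1/2 AO.
Crossing each possibility with the father BB and summing P(type AB): 1/2·1 + 1/2·1/2 = 3/4.
Similarly for Rh via the mother's Rh distribution: P(Rh-) = 1/2.
Independent loci: 3/4 × 1/2 = 3/8.

3/8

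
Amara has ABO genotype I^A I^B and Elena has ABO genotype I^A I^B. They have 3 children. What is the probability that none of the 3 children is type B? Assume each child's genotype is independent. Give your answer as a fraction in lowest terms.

ABO cross I^A I^B × I^A I^B → 1/4 A, 1/4 B, 1/2 AB.
So P(type B) = 1/4 per child.
P(not type B) = 3/4 for one child; (3/4)^3 = 27/64.

27/64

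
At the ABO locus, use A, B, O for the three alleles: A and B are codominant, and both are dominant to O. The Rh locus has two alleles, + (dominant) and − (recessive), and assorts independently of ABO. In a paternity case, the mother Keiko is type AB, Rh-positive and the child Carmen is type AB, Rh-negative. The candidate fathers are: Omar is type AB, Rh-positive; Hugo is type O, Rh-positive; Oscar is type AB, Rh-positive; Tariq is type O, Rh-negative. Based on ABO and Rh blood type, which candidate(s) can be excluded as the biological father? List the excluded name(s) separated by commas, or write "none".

Hugo, Tariq

A candidate is excluded only if no genotype consistent with his phenotype could produce a type AB, Rh-negative child with a type AB, Rh-positive mother.
Hugo (type O, Rh+): no genotype consistent with that phenotype can produce a type-AB Rh- child with a type-AB mother.
Tariq (type O, Rh-): no genotype consistent with that phenotype can produce a type-AB Rh- child with a type-AB mother.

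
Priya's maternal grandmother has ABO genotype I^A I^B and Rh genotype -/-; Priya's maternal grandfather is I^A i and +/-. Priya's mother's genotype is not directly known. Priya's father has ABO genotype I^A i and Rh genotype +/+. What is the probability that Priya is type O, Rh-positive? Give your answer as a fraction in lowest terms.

1/8

Priya's mother's ABO genotype from I^A I^B × I^A i: 1/4 I^A I^A, 1/4 I^A I^B, 1/4 I^A i, 1/4 I^B i.
Crossing each possibility with the father I^A i and summing P(type O): 1/4·0 + 1/4·0 + 1/4·1/4 + 1/4·1/4 = 1/8.
Similarly for Rh via the mother's Rh distribution: P(Rh+) = 1.
Independent loci: 1/8 × 1 = 1/8.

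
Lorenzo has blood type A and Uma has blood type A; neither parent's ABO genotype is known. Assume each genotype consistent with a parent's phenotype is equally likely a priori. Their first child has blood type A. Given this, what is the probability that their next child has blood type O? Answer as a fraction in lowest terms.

Possible genotypes: Lorenzo ∈ {I^A I^A, I^A i}; Uma ∈ {I^A I^A, I^A i}.
Weight each parental genotype pair by prior × P(type-A child):
  I^A I^A × I^A I^A: posterior weight 4/15; P(next child type O) = 0.
  I^A I^A × I^A i: posterior weight 4/15; P(next child type O) = 0.
  I^A i × I^A I^A: posterior weight 4/15; P(next child type O) = 0.
  I^A i × I^A i: posterior weight 1/5; P(next child type O) = 1/4.
Weighted sum = 1/20.

1/20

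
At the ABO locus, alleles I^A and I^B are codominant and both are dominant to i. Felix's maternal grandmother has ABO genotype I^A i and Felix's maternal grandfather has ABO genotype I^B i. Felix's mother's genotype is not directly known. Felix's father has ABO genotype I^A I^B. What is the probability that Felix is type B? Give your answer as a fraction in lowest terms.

Felix's mother's ABO genotype from I^A i × I^B i: 1/4 I^A I^B, 1/4 I^A i, 1/4 I^B i, 1/4 i i.
Crossing each possibility with the father I^A I^B and summing P(type B): 1/4·1/4 + 1/4·1/4 + 1/4·1/2 + 1/4·1/2 = 3/8.

3/8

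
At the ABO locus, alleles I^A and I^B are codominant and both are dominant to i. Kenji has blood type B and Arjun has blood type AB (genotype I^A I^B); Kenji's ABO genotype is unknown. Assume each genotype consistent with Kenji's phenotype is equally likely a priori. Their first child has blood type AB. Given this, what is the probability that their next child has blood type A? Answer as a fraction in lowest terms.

1/12

Possible genotypes: Kenji ∈ {I^B I^B, I^B i}; Arjun ∈ {I^A I^B}.
Weight each parental genotype pair by prior × P(type-AB child):
  I^B I^B × I^A I^B: posterior weight 2/3; P(next child type A) = 0.
  I^B i × I^A I^B: posterior weight 1/3; P(next child type A) = 1/4.
Weighted sum = 1/12.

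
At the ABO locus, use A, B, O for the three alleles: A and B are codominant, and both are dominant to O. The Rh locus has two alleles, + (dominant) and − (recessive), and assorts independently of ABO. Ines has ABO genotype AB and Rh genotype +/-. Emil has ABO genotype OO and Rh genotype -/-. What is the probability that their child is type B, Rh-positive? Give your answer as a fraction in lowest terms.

1/4

ABO cross AB × OO → offspring phenotypes: 1/2 A, 1/2 B.
Rh cross +/- × -/- → 1/2 Rh+, 1/2 Rh-.
Independent loci: P(type B, Rh-positive) = 1/2 × 1/2 = 1/4.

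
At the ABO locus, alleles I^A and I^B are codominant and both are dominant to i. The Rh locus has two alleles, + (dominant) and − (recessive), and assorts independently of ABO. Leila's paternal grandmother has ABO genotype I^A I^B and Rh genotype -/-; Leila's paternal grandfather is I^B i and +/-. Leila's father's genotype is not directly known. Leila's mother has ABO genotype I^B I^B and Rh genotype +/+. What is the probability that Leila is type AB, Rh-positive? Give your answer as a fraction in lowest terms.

1/4

Leila's father's ABO genotype from I^A I^B × I^B i: 1/4 I^A I^B, 1/4 I^A i, 1/4 I^B I^B, 1/4 I^B i.
Crossing each possibility with the mother I^B I^B and summing P(type AB): 1/4·1/2 + 1/4·1/2 + 1/4·0 + 1/4·0 = 1/4.
Similarly for Rh via the father's Rh distribution: P(Rh+) = 1.
Independent loci: 1/4 × 1 = 1/4.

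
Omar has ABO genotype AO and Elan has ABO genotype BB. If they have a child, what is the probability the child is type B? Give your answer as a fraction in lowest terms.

ABO cross AO × BB → offspring phenotypes: 1/2 B, 1/2 AB.
So P(type B) = 1/2.

1/2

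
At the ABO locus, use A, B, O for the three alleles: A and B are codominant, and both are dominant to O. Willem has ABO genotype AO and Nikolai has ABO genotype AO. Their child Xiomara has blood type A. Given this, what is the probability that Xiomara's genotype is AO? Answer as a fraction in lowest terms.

Cross AO × AO → 1/4 AA, 1/2 AO, 1/4 OO.
Type-A genotypes among offspring: AA (1/4), AO (1/2); total 3/4.
P(AO | type A) = (1/2) / (3/4) = 2/3.

2/3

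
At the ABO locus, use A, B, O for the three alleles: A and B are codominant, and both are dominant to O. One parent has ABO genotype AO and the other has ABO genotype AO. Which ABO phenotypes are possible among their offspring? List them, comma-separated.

O, A

Gametes from AO × AO give offspring ABO genotypes AA, AO, OO, i.e. phenotypes O, A.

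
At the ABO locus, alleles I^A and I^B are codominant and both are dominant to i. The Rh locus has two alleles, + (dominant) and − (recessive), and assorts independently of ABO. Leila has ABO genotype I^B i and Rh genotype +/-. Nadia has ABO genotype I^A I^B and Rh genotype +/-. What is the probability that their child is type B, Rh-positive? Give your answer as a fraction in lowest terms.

ABO cross I^B i × I^A I^B → offspring phenotypes: 1/4 A, 1/2 B, 1/4 AB.
Rh cross +/- × +/- → 3/4 Rh+, 1/4 Rh-.
Independent loci: P(type B, Rh-positive) = 1/2 × 3/4 = 3/8.

3/8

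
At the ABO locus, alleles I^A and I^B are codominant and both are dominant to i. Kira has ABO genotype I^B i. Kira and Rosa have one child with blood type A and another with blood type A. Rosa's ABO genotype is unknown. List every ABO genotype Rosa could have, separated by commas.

For each candidate genotype of Rosa, check whether crossing it with I^B i can produce every observed child phenotype.
  I^A I^A → possible child types {A, AB} ✓
  I^A I^B → possible child types {A, B, AB} ✓
  I^A i → possible child types {O, A, B, AB} ✓
  I^B I^B → possible child types {B} ✗
  I^B i → possible child types {O, B} ✗
  i i → possible child types {O, B} ✗

I^A I^A, I^A I^B, I^A i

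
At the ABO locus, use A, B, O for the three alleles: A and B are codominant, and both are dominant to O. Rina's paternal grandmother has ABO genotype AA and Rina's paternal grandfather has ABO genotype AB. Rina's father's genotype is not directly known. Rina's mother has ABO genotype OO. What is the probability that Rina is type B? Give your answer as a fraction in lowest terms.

1/4

Rina's father's ABO genotype from AA × AB: 1/2 AA, 1/2 AB.
Crossing each possibility with the mother OO and summing P(type B): 1/2·0 + 1/2·1/2 = 1/4.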